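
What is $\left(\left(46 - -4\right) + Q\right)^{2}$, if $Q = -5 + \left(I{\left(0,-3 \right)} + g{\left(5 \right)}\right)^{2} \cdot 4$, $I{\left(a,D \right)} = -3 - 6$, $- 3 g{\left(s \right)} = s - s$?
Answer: $136161$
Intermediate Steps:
$g{\left(s \right)} = 0$ ($g{\left(s \right)} = - \frac{s - s}{3} = \left(- \frac{1}{3}\right) 0 = 0$)
$I{\left(a,D \right)} = -9$ ($I{\left(a,D \right)} = -3 - 6 = -9$)
$Q = 319$ ($Q = -5 + \left(-9 + 0\right)^{2} \cdot 4 = -5 + \left(-9\right)^{2} \cdot 4 = -5 + 81 \cdot 4 = -5 + 324 = 319$)
$\left(\left(46 - -4\right) + Q\right)^{2} = \left(\left(46 - -4\right) + 319\right)^{2} = \left(\left(46 + 4\right) + 319\right)^{2} = \left(50 + 319\right)^{2} = 369^{2} = 136161$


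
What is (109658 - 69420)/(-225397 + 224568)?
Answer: -40238/829 ≈ -48.538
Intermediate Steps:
(109658 - 69420)/(-225397 + 224568) = 40238/(-829) = 40238*(-1/829) = -40238/829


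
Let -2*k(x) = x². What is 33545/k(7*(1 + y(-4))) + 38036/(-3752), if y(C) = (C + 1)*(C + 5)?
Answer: -1157039/3283 ≈ -352.43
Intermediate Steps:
y(C) = (1 + C)*(5 + C)
k(x) = -x²/2
33545/k(7*(1 + y(-4))) + 38036/(-3752) = 33545/((-49*(1 + (5 + (-4)² + 6*(-4)))²/2)) + 38036/(-3752) = 33545/((-49*(1 + (5 + 16 - 24))²/2)) + 38036*(-1/3752) = 33545/((-49*(1 - 3)²/2)) - 9509/938 = 33545/((-(7*(-2))²/2)) - 9509/938 = 33545/((-½*(-14)²)) - 9509/938 = 33545/((-½*196)) - 9509/938 = 33545/(-98) - 9509/938 = 33545*(-1/98) - 9509/938 = -33545/98 - 9509/938 = -1157039/3283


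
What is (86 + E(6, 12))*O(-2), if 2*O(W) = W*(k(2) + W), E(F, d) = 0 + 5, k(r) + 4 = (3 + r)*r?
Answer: -364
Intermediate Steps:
k(r) = -4 + r*(3 + r) (k(r) = -4 + (3 + r)*r = -4 + r*(3 + r))
E(F, d) = 5
O(W) = W*(6 + W)/2 (O(W) = (W*((-4 + 2² + 3*2) + W))/2 = (W*((-4 + 4 + 6) + W))/2 = (W*(6 + W))/2 = W*(6 + W)/2)
(86 + E(6, 12))*O(-2) = (86 + 5)*((½)*(-2)*(6 - 2)) = 91*((½)*(-2)*4) = 91*(-4) = -364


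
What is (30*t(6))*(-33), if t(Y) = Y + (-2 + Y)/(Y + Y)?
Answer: -6270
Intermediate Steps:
t(Y) = Y + (-2 + Y)/(2*Y) (t(Y) = Y + (-2 + Y)/((2*Y)) = Y + (-2 + Y)*(1/(2*Y)) = Y + (-2 + Y)/(2*Y))
(30*t(6))*(-33) = (30*(½ + 6 - 1/6))*(-33) = (30*(½ + 6 - 1*⅙))*(-33) = (30*(½ + 6 - ⅙))*(-33) = (30*(19/3))*(-33) = 190*(-33) = -6270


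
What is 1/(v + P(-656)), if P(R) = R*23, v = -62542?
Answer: -1/77630 ≈ -1.2882e-5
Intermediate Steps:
P(R) = 23*R
1/(v + P(-656)) = 1/(-62542 + 23*(-656)) = 1/(-62542 - 15088) = 1/(-77630) = -1/77630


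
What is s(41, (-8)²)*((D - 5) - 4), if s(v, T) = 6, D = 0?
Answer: -54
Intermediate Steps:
s(41, (-8)²)*((D - 5) - 4) = 6*((0 - 5) - 4) = 6*(-5 - 4) = 6*(-9) = -54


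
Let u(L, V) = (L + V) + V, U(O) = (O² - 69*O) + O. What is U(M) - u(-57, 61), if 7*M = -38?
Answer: 16347/49 ≈ 333.61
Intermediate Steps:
M = -38/7 (M = (⅐)*(-38) = -38/7 ≈ -5.4286)
U(O) = O² - 68*O
u(L, V) = L + 2*V
U(M) - u(-57, 61) = -38*(-68 - 38/7)/7 - (-57 + 2*61) = -38/7*(-514/7) - (-57 + 122) = 19532/49 - 1*65 = 19532/49 - 65 = 16347/49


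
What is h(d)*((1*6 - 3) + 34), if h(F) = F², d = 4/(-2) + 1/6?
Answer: 4477/36 ≈ 124.36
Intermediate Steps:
d = -11/6 (d = 4*(-½) + 1*(⅙) = -2 + ⅙ = -11/6 ≈ -1.8333)
h(d)*((1*6 - 3) + 34) = (-11/6)²*((1*6 - 3) + 34) = 121*((6 - 3) + 34)/36 = 121*(3 + 34)/36 = (121/36)*37 = 4477/36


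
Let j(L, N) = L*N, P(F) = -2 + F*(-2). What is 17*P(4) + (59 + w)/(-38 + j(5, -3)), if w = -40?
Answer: -9029/53 ≈ -170.36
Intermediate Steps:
P(F) = -2 - 2*F
17*P(4) + (59 + w)/(-38 + j(5, -3)) = 17*(-2 - 2*4) + (59 - 40)/(-38 + 5*(-3)) = 17*(-2 - 8) + 19/(-38 - 15) = 17*(-10) + 19/(-53) = -170 + 19*(-1/53) = -170 - 19/53 = -9029/53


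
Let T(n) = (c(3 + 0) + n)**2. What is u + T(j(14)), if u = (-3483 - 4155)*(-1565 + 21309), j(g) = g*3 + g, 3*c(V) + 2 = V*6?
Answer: -1357208192/9 ≈ -1.5080e+8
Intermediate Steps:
c(V) = -2/3 + 2*V (c(V) = -2/3 + (V*6)/3 = -2/3 + (6*V)/3 = -2/3 + 2*V)
j(g) = 4*g (j(g) = 3*g + g = 4*g)
T(n) = (16/3 + n)**2 (T(n) = ((-2/3 + 2*(3 + 0)) + n)**2 = ((-2/3 + 2*3) + n)**2 = ((-2/3 + 6) + n)**2 = (16/3 + n)**2)
u = -150804672 (u = -7638*19744 = -150804672)
u + T(j(14)) = -150804672 + (16 + 3*(4*14))**2/9 = -150804672 + (16 + 3*56)**2/9 = -150804672 + (16 + 168)**2/9 = -150804672 + (1/9)*184**2 = -150804672 + (1/9)*33856 = -150804672 + 33856/9 = -1357208192/9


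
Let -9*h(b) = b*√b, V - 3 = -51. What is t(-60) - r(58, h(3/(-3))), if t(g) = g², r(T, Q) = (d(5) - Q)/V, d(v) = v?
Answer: 172805/48 - I/432 ≈ 3600.1 - 0.0023148*I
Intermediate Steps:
V = -48 (V = 3 - 51 = -48)
h(b) = -b^(3/2)/9 (h(b) = -b*√b/9 = -b^(3/2)/9)
r(T, Q) = -5/48 + Q/48 (r(T, Q) = (5 - Q)/(-48) = (5 - Q)*(-1/48) = -5/48 + Q/48)
t(-60) - r(58, h(3/(-3))) = (-60)² - (-5/48 + (-3*√3*(-I*√3/9)/9)/48) = 3600 - (-5/48 + (-(-I)/9)/48) = 3600 - (-5/48 + (-(-1)*I/9)/48) = 3600 - (-5/48 + (I/9)/48) = 3600 - (-5/48 + I/432) = 3600 + (5/48 - I/432) = 172805/48 - I/432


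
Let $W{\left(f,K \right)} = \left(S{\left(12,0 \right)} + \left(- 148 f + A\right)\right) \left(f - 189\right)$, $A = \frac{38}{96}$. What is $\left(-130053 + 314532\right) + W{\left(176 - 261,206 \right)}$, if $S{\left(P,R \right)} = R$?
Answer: $- \frac{78301187}{24} \approx -3.2625 \cdot 10^{6}$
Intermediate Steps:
$A = \frac{19}{48}$ ($A = 38 \cdot \frac{1}{96} = \frac{19}{48} \approx 0.39583$)
$W{\left(f,K \right)} = \left(-189 + f\right) \left(\frac{19}{48} - 148 f\right)$ ($W{\left(f,K \right)} = \left(0 - \left(- \frac{19}{48} + 148 f\right)\right) \left(f - 189\right) = \left(0 - \left(- \frac{19}{48} + 148 f\right)\right) \left(-189 + f\right) = \left(\frac{19}{48} - 148 f\right) \left(-189 + f\right) = \left(-189 + f\right) \left(\frac{19}{48} - 148 f\right)$)
$\left(-130053 + 314532\right) + W{\left(176 - 261,206 \right)} = \left(-130053 + 314532\right) - \left(\frac{1197}{16} + 148 \left(176 - 261\right)^{2} - \frac{1342675 \left(176 - 261\right)}{48}\right) = 184479 - \left(\frac{1197}{16} + 148 \left(176 - 261\right)^{2} - \frac{1342675 \left(176 - 261\right)}{48}\right) = 184479 - \left(\frac{57065483}{24} + 1069300\right) = 184479 - \frac{82728683}{24} = - \frac{78301187}{24}$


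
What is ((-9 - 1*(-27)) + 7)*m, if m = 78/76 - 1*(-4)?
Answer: 4775/38 ≈ 125.66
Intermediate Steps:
m = 191/38 (m = 78*(1/76) + 4 = 39/38 + 4 = 191/38 ≈ 5.0263)
((-9 - 1*(-27)) + 7)*m = ((-9 - 1*(-27)) + 7)*(191/38) = ((-9 + 27) + 7)*(191/38) = (18 + 7)*(191/38) = 25*(191/38) = 4775/38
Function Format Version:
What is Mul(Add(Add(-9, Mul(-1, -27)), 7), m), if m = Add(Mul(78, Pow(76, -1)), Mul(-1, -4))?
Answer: Rational(4775, 38) ≈ 125.66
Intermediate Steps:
m = Rational(191, 38) (m = Add(Mul(78, Rational(1, 76)), 4) = Add(Rational(39, 38), 4) = Rational(191, 38) ≈ 5.0263)
Mul(Add(Add(-9, Mul(-1, -27)), 7), m) = Mul(Add(Add(-9, Mul(-1, -27)), 7), Rational(191, 38)) = Mul(Add(Add(-9, 27), 7), Rational(191, 38)) = Mul(Add(18, 7), Rational(191, 38)) = Mul(25, Rational(191, 38)) = Rational(4775, 38)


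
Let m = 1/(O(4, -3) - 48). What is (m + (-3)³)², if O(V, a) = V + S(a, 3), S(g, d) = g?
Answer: 1612900/2209 ≈ 730.15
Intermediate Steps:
O(V, a) = V + a
m = -1/47 (m = 1/((4 - 3) - 48) = 1/(1 - 48) = 1/(-47) = -1/47 ≈ -0.021277)
(m + (-3)³)² = (-1/47 + (-3)³)² = (-1/47 - 27)² = (-1270/47)² = 1612900/2209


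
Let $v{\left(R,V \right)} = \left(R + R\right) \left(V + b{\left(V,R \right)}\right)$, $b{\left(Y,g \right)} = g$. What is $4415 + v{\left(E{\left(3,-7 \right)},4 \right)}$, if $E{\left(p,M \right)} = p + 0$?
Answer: $4457$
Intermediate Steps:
$E{\left(p,M \right)} = p$
$v{\left(R,V \right)} = 2 R \left(R + V\right)$ ($v{\left(R,V \right)} = \left(R + R\right) \left(V + R\right) = 2 R \left(R + V\right)$)
$4415 + v{\left(E{\left(3,-7 \right)},4 \right)} = 4415 + 2 \cdot 3 \left(3 + 4\right) = 4415 + 2 \cdot 3 \cdot 7 = 4415 + 42 = 4457$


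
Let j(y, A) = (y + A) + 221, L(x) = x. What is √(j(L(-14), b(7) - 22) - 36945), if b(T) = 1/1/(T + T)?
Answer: I*√36746 ≈ 191.69*I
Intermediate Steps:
b(T) = 2*T (b(T) = 1/1/(2*T) = 1/(1/(2*T)) = 1*(2*T) = 2*T)
j(y, A) = 221 + A + y (j(y, A) = (A + y) + 221 = 221 + A + y)
√(j(L(-14), b(7) - 22) - 36945) = √((221 + (2*7 - 22) - 14) - 36945) = √((221 + (14 - 22) - 14) - 36945) = √((221 - 8 - 14) - 36945) = √(199 - 36945) = √(-36746) = I*√36746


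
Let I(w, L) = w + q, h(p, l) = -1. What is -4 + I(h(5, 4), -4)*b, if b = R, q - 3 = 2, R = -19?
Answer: -80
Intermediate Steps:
q = 5 (q = 3 + 2 = 5)
b = -19
I(w, L) = 5 + w (I(w, L) = w + 5 = 5 + w)
-4 + I(h(5, 4), -4)*b = -4 + (5 - 1)*(-19) = -4 + 4*(-19) = -4 - 76 = -80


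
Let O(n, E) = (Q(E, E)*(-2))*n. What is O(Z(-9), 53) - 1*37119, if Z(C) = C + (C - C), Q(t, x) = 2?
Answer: -37083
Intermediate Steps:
Z(C) = C (Z(C) = C + 0 = C)
O(n, E) = -4*n (O(n, E) = (2*(-2))*n = -4*n)
O(Z(-9), 53) - 1*37119 = -4*(-9) - 1*37119 = 36 - 37119 = -37083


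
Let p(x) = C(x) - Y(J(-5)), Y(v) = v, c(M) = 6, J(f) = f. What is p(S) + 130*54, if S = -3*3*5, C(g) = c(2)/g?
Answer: 105373/15 ≈ 7024.9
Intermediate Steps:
C(g) = 6/g
S = -45 (S = -9*5 = -45)
p(x) = 5 + 6/x (p(x) = 6/x - 1*(-5) = 6/x + 5 = 5 + 6/x)
p(S) + 130*54 = (5 + 6/(-45)) + 130*54 = (5 + 6*(-1/45)) + 7020 = (5 - 2/15) + 7020 = 73/15 + 7020 = 105373/15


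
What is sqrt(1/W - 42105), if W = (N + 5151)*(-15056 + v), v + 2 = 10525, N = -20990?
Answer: I*sqrt(217050418436312031558)/71798187 ≈ 205.2*I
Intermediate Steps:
v = 10523 (v = -2 + 10525 = 10523)
W = 71798187 (W = (-20990 + 5151)*(-15056 + 10523) = -15839*(-4533) = 71798187)
sqrt(1/W - 42105) = sqrt(1/71798187 - 42105) = sqrt(-3023062663634/71798187) = I*sqrt(217050418436312031558)/71798187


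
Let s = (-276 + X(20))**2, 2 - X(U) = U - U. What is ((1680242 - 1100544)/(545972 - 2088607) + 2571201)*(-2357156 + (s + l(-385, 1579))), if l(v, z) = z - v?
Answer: -9043906996049052692/1542635 ≈ -5.8626e+12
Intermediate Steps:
X(U) = 2 (X(U) = 2 - (U - U) = 2 - 1*0 = 2 + 0 = 2)
s = 75076 (s = (-276 + 2)**2 = (-274)**2 = 75076)
((1680242 - 1100544)/(545972 - 2088607) + 2571201)*(-2357156 + (s + l(-385, 1579))) = ((1680242 - 1100544)/(545972 - 2088607) + 2571201)*(-2357156 + (75076 + (1579 - 1*(-385)))) = (579698/(-1542635) + 2571201)*(-2357156 + (75076 + (1579 + 385))) = (579698*(-1/1542635) + 2571201)*(-2357156 + (75076 + 1964)) = (-579698/1542635 + 2571201)*(-2357156 + 77040) = (3966424074937/1542635)*(-2280116) = -9043906996049052692/1542635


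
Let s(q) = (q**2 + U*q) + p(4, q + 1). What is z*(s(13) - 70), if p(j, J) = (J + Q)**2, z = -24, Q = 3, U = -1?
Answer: -9000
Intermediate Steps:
p(j, J) = (3 + J)**2 (p(j, J) = (J + 3)**2 = (3 + J)**2)
s(q) = q**2 + (4 + q)**2 - q (s(q) = (q**2 - q) + (3 + (q + 1))**2 = (q**2 - q) + (3 + (1 + q))**2 = (q**2 - q) + (4 + q)**2 = q**2 + (4 + q)**2 - q)
z*(s(13) - 70) = -24*((13**2 + (4 + 13)**2 - 1*13) - 70) = -24*((169 + 17**2 - 13) - 70) = -24*((169 + 289 - 13) - 70) = -24*(445 - 70) = -24*375 = -9000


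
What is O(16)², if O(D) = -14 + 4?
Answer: 100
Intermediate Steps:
O(D) = -10
O(16)² = (-10)² = 100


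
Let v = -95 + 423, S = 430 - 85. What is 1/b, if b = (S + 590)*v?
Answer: 1/306680 ≈ 3.2607e-6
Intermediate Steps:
S = 345
v = 328
b = 306680 (b = (345 + 590)*328 = 935*328 = 306680)
1/b = 1/306680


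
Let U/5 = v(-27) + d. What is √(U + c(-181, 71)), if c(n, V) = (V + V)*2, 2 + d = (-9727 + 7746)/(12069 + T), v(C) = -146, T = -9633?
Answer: I*√13928961/174 ≈ 21.449*I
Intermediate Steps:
d = -979/348 (d = -2 + (-9727 + 7746)/(12069 - 9633) = -2 - 1981/2436 = -2 - 1981*1/2436 = -2 - 283/348 = -979/348 ≈ -2.8132)
c(n, V) = 4*V (c(n, V) = (2*V)*2 = 4*V)
U = -258935/348 (U = 5*(-146 - 979/348) = 5*(-51787/348) = -258935/348 ≈ -744.07)
√(U + c(-181, 71)) = √(-258935/348 + 4*71) = √(-258935/348 + 284) = √(-160103/348) = I*√13928961/174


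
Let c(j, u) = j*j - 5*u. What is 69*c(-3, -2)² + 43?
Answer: 24952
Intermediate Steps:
c(j, u) = j² - 5*u
69*c(-3, -2)² + 43 = 69*((-3)² - 5*(-2))² + 43 = 69*(9 + 10)² + 43 = 69*19² + 43 = 69*361 + 43 = 24909 + 43 = 24952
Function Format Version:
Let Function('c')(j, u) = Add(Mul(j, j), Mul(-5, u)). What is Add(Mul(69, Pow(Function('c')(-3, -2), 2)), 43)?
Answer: 24952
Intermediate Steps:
Function('c')(j, u) = Add(Pow(j, 2), Mul(-5, u))
Add(Mul(69, Pow(Function('c')(-3, -2), 2)), 43) = Add(Mul(69, Pow(Add(Pow(-3, 2), Mul(-5, -2)), 2)), 43) = Add(Mul(69, Pow(Add(9, 10), 2)), 43) = Add(Mul(69, Pow(19, 2)), 43) = Add(Mul(69, 361), 43) = Add(24909, 43) = 24952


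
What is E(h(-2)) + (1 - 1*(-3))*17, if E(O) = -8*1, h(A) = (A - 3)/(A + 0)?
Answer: 60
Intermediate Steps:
h(A) = (-3 + A)/A
E(O) = -8
E(h(-2)) + (1 - 1*(-3))*17 = -8 + (1 - 1*(-3))*17 = -8 + (1 + 3)*17 = -8 + 4*17 = -8 + 68 = 60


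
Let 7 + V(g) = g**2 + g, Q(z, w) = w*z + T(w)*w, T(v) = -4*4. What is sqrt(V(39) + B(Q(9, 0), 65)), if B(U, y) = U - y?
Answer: 4*sqrt(93) ≈ 38.575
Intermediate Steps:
T(v) = -16
Q(z, w) = -16*w + w*z (Q(z, w) = w*z - 16*w = -16*w + w*z)
V(g) = -7 + g + g**2 (V(g) = -7 + (g**2 + g) = -7 + (g + g**2) = -7 + g + g**2)
sqrt(V(39) + B(Q(9, 0), 65)) = sqrt((-7 + 39 + 39**2) + (0*(-16 + 9) - 1*65)) = sqrt((-7 + 39 + 1521) + (0*(-7) - 65)) = sqrt(1553 + (0 - 65)) = sqrt(1553 - 65) = sqrt(1488) = 4*sqrt(93)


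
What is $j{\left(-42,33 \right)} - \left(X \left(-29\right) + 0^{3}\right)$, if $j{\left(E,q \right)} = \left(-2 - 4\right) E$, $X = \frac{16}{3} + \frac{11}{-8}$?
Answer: $\frac{8803}{24} \approx 366.79$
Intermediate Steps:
$X = \frac{95}{24}$ ($X = 16 \cdot \frac{1}{3} + 11 \left(- \frac{1}{8}\right) = \frac{16}{3} - \frac{11}{8} = \frac{95}{24} \approx 3.9583$)
$j{\left(E,q \right)} = - 6 E$
$j{\left(-42,33 \right)} - \left(X \left(-29\right) + 0^{3}\right) = \left(-6\right) \left(-42\right) - \left(\frac{95}{24} \left(-29\right) + 0^{3}\right) = 252 - \left(- \frac{2755}{24} + 0\right) = 252 - - \frac{2755}{24} = 252 + \frac{2755}{24} = \frac{8803}{24}$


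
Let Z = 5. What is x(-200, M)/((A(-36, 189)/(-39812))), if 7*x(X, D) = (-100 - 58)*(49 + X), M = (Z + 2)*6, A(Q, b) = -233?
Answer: 949834696/1631 ≈ 5.8236e+5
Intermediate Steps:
M = 42 (M = (5 + 2)*6 = 7*6 = 42)
x(X, D) = -1106 - 158*X/7 (x(X, D) = ((-100 - 58)*(49 + X))/7 = (-158*(49 + X))/7 = (-7742 - 158*X)/7 = -1106 - 158*X/7)
x(-200, M)/((A(-36, 189)/(-39812))) = (-1106 - 158/7*(-200))/((-233/(-39812))) = (-1106 + 31600/7)/((-233*(-1/39812))) = 23858/(7*(233/39812)) = (23858/7)*(39812/233) = 949834696/1631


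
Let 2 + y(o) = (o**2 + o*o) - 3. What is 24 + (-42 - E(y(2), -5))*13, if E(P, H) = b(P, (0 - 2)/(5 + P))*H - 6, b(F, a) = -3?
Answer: -639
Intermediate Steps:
y(o) = -5 + 2*o**2 (y(o) = -2 + ((o**2 + o*o) - 3) = -2 + ((o**2 + o**2) - 3) = -2 + (2*o**2 - 3) = -2 + (-3 + 2*o**2) = -5 + 2*o**2)
E(P, H) = -6 - 3*H (E(P, H) = -3*H - 6 = -6 - 3*H)
24 + (-42 - E(y(2), -5))*13 = 24 + (-42 - (-6 - 3*(-5)))*13 = 24 + (-42 - (-6 + 15))*13 = 24 + (-42 - 1*9)*13 = 24 + (-42 - 9)*13 = 24 - 51*13 = 24 - 663 = -639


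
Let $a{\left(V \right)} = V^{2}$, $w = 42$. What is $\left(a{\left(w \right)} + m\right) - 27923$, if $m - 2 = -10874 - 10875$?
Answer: $-47906$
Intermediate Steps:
$m = -21747$ ($m = 2 - 21749 = -21747$)
$\left(a{\left(w \right)} + m\right) - 27923 = \left(42^{2} - 21747\right) - 27923 = \left(1764 - 21747\right) - 27923 = -19983 - 27923 = -47906$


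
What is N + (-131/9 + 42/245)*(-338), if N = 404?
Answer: 1658738/315 ≈ 5265.8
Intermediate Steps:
N + (-131/9 + 42/245)*(-338) = 404 + (-131/9 + 42/245)*(-338) = 404 + (-131*1/9 + 42*(1/245))*(-338) = 404 + (-131/9 + 6/35)*(-338) = 404 - 4531/315*(-338) = 404 + 1531478/315 = 1658738/315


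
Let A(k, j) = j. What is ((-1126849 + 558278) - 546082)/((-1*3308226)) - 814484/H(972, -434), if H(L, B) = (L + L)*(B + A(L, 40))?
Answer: 147843750233/105578724564 ≈ 1.4003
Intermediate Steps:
H(L, B) = 2*L*(40 + B) (H(L, B) = (L + L)*(B + 40) = (2*L)*(40 + B) = 2*L*(40 + B))
((-1126849 + 558278) - 546082)/((-1*3308226)) - 814484/H(972, -434) = ((-1126849 + 558278) - 546082)/((-1*3308226)) - 814484*1/(1944*(40 - 434)) = (-568571 - 546082)/(-3308226) - 814484/(2*972*(-394)) = -1114653*(-1/3308226) - 814484/(-765936) = 371551/1102742 - 814484*(-1/765936) = 371551/1102742 + 203621/191484 = 147843750233/105578724564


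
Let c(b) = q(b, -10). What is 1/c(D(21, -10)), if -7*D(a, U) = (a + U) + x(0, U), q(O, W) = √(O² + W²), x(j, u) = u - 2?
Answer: 7*√29/377 ≈ 0.099990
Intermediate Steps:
x(j, u) = -2 + u
D(a, U) = 2/7 - 2*U/7 - a/7 (D(a, U) = -((a + U) + (-2 + U))/7 = -((U + a) + (-2 + U))/7 = -(-2 + a + 2*U)/7 = 2/7 - 2*U/7 - a/7)
c(b) = √(100 + b²) (c(b) = √(b² + (-10)²) = √(b² + 100) = √(100 + b²))
1/c(D(21, -10)) = 1/(√(100 + (2/7 - 2/7*(-10) - ⅐*21)²)) = 1/(√(100 + (2/7 + 20/7 - 3)²)) = 1/(√(100 + (⅐)²)) = 1/(√(100 + 1/49)) = 1/(√(4901/49)) = 1/(13*√29/7) = 7*√29/377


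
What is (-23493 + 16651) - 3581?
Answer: -10423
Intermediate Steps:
(-23493 + 16651) - 3581 = -6842 - 3581 = -10423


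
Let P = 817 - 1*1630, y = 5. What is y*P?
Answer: -4065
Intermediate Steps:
P = -813 (P = 817 - 1630 = -813)
y*P = 5*(-813) = -4065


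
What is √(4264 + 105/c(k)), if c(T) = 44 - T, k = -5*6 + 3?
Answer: √21502279/71 ≈ 65.311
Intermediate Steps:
k = -27 (k = -30 + 3 = -27)
√(4264 + 105/c(k)) = √(4264 + 105/(44 - 1*(-27))) = √(4264 + 105/(44 + 27)) = √(4264 + 105/71) = √(302849/71) = √21502279/71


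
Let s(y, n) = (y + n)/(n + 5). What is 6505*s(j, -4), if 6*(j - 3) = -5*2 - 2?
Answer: -19515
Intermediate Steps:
j = 1 (j = 3 + (-5*2 - 2)/6 = 3 + (-10 - 2)/6 = 3 + (⅙)*(-12) = 3 - 2 = 1)
s(y, n) = (n + y)/(5 + n)
6505*s(j, -4) = 6505*((-4 + 1)/(5 - 4)) = 6505*(-3/1) = 6505*(1*(-3)) = 6505*(-3) = -19515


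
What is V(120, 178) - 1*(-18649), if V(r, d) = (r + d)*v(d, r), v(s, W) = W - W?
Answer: 18649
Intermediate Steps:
v(s, W) = 0
V(r, d) = 0 (V(r, d) = (r + d)*0 = (d + r)*0 = 0)
V(120, 178) - 1*(-18649) = 0 - 1*(-18649) = 0 + 18649 = 18649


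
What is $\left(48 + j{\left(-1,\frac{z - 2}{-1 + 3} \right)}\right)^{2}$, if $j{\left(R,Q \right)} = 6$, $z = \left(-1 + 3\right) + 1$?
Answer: $2916$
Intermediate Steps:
$z = 3$ ($z = 2 + 1 = 3$)
$\left(48 + j{\left(-1,\frac{z - 2}{-1 + 3} \right)}\right)^{2} = \left(48 + 6\right)^{2} = 54^{2} = 2916$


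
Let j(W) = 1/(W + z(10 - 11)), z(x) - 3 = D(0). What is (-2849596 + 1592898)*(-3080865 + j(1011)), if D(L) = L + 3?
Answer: 3937536069537392/1017 ≈ 3.8717e+12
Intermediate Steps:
D(L) = 3 + L
z(x) = 6 (z(x) = 3 + (3 + 0) = 3 + 3 = 6)
j(W) = 1/(6 + W) (j(W) = 1/(W + 6) = 1/(6 + W))
(-2849596 + 1592898)*(-3080865 + j(1011)) = (-2849596 + 1592898)*(-3080865 + 1/(6 + 1011)) = -1256698*(-3080865 + 1/1017) = -1256698*(-3133239704/1017) = 3937536069537392/1017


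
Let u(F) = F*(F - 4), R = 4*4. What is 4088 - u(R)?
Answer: 3896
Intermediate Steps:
R = 16
u(F) = F*(-4 + F)
4088 - u(R) = 4088 - 16*(-4 + 16) = 4088 - 16*12 = 4088 - 1*192 = 4088 - 192 = 3896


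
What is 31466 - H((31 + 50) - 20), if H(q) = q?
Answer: 31405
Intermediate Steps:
31466 - H((31 + 50) - 20) = 31466 - ((31 + 50) - 20) = 31466 - (81 - 20) = 31466 - 1*61 = 31466 - 61 = 31405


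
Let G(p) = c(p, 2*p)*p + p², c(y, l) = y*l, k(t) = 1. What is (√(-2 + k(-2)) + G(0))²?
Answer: -1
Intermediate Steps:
c(y, l) = l*y
G(p) = p² + 2*p³ (G(p) = ((2*p)*p)*p + p² = (2*p²)*p + p² = 2*p³ + p² = p² + 2*p³)
(√(-2 + k(-2)) + G(0))² = (√(-2 + 1) + 0²*(1 + 2*0))² = (√(-1) + 0*(1 + 0))² = (I + 0*1)² = (I + 0)² = I² = -1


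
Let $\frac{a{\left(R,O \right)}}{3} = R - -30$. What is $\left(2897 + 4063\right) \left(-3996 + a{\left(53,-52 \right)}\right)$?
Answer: $-26079120$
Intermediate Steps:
$a{\left(R,O \right)} = 90 + 3 R$ ($a{\left(R,O \right)} = 3 \left(R - -30\right) = 3 \left(R + 30\right) = 3 \left(30 + R\right) = 90 + 3 R$)
$\left(2897 + 4063\right) \left(-3996 + a{\left(53,-52 \right)}\right) = \left(2897 + 4063\right) \left(-3996 + \left(90 + 3 \cdot 53\right)\right) = 6960 \left(-3996 + \left(90 + 159\right)\right) = 6960 \left(-3996 + 249\right) = 6960 \left(-3747\right) = -26079120$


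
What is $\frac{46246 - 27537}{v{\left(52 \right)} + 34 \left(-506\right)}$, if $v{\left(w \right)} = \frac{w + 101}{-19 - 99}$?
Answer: $- \frac{2207662}{2030225} \approx -1.0874$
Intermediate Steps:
$v{\left(w \right)} = - \frac{101}{118} - \frac{w}{118}$ ($v{\left(w \right)} = \frac{101 + w}{-118} = \left(101 + w\right) \left(- \frac{1}{118}\right) = - \frac{101}{118} - \frac{w}{118}$)
$\frac{46246 - 27537}{v{\left(52 \right)} + 34 \left(-506\right)} = \frac{46246 - 27537}{\left(- \frac{101}{118} - \frac{26}{59}\right) + 34 \left(-506\right)} = \frac{18709}{\left(- \frac{101}{118} - \frac{26}{59}\right) - 17204} = \frac{18709}{- \frac{153}{118} - 17204} = \frac{18709}{- \frac{2030225}{118}} = 18709 \left(- \frac{118}{2030225}\right) = - \frac{2207662}{2030225}$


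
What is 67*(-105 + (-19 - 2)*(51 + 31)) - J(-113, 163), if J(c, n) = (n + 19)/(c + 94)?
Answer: -2325589/19 ≈ -1.2240e+5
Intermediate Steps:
J(c, n) = (19 + n)/(94 + c)
67*(-105 + (-19 - 2)*(51 + 31)) - J(-113, 163) = 67*(-105 + (-19 - 2)*(51 + 31)) - (19 + 163)/(94 - 113) = 67*(-105 - 21*82) - 182/(-19) = 67*(-105 - 1722) - (-1)*182/19 = 67*(-1827) - 1*(-182/19) = -122409 + 182/19 = -2325589/19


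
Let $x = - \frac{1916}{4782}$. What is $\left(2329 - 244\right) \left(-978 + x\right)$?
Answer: $- \frac{1625852420}{797} \approx -2.04 \cdot 10^{6}$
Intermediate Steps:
$x = - \frac{958}{2391}$ ($x = \left(-1916\right) \frac{1}{4782} = - \frac{958}{2391} \approx -0.40067$)
$\left(2329 - 244\right) \left(-978 + x\right) = \left(2329 - 244\right) \left(-978 - \frac{958}{2391}\right) = 2085 \left(- \frac{2339356}{2391}\right) = - \frac{1625852420}{797}$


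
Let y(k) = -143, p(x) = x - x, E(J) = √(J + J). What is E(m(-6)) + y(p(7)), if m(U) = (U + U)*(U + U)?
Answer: -143 + 12*√2 ≈ -126.03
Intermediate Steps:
m(U) = 4*U² (m(U) = (2*U)*(2*U) = 4*U²)
E(J) = √2*√J (E(J) = √(2*J) = √2*√J)
p(x) = 0
E(m(-6)) + y(p(7)) = √2*√(4*(-6)²) - 143 = √2*√(4*36) - 143 = √2*√144 - 143 = √2*12 - 143 = 12*√2 - 143 = -143 + 12*√2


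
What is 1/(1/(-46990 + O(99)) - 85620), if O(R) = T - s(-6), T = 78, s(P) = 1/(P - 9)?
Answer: -703679/60248995995 ≈ -1.1680e-5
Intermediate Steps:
s(P) = 1/(-9 + P)
O(R) = 1171/15 (O(R) = 78 - 1/(-9 - 6) = 78 - 1/(-15) = 78 - 1*(-1/15) = 78 + 1/15 = 1171/15)
1/(1/(-46990 + O(99)) - 85620) = 1/(1/(-46990 + 1171/15) - 85620) = 1/(1/(-703679/15) - 85620) = 1/(-15/703679 - 85620) = 1/(-60248995995/703679) = -703679/60248995995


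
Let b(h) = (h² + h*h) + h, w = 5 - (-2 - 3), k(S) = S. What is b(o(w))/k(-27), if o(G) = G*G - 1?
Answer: -2189/3 ≈ -729.67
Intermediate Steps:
w = 10 (w = 5 - 1*(-5) = 5 + 5 = 10)
o(G) = -1 + G² (o(G) = G² - 1 = -1 + G²)
b(h) = h + 2*h² (b(h) = (h² + h²) + h = 2*h² + h = h + 2*h²)
b(o(w))/k(-27) = ((-1 + 10²)*(1 + 2*(-1 + 10²)))/(-27) = ((-1 + 100)*(1 + 2*(-1 + 100)))*(-1/27) = (99*(1 + 2*99))*(-1/27) = (99*(1 + 198))*(-1/27) = (99*199)*(-1/27) = 19701*(-1/27) = -2189/3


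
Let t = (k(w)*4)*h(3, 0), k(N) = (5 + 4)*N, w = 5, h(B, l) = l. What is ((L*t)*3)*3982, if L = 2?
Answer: 0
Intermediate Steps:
k(N) = 9*N
t = 0 (t = ((9*5)*4)*0 = (45*4)*0 = 180*0 = 0)
((L*t)*3)*3982 = ((2*0)*3)*3982 = (0*3)*3982 = 0*3982 = 0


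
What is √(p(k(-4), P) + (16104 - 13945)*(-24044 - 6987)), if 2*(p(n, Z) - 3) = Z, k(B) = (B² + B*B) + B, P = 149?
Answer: 3*I*√29775934/2 ≈ 8185.1*I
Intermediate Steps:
k(B) = B + 2*B² (k(B) = (B² + B²) + B = 2*B² + B = B + 2*B²)
p(n, Z) = 3 + Z/2
√(p(k(-4), P) + (16104 - 13945)*(-24044 - 6987)) = √((3 + (½)*149) + (16104 - 13945)*(-24044 - 6987)) = √((3 + 149/2) + 2159*(-31031)) = √(155/2 - 66995929) = √(-133991703/2) = 3*I*√29775934/2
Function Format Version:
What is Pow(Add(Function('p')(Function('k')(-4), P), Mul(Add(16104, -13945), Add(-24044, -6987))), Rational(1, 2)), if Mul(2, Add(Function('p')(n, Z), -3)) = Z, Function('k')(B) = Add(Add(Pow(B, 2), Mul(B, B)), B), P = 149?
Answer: Mul(Rational(3, 2), I, Pow(29775934, Rational(1, 2))) ≈ Mul(8185.1, I)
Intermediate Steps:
Function('k')(B) = Add(B, Mul(2, Pow(B, 2))) (Function('k')(B) = Add(Add(Pow(B, 2), Pow(B, 2)), B) = Add(Mul(2, Pow(B, 2)), B) = Add(B, Mul(2, Pow(B, 2))))
Function('p')(n, Z) = Add(3, Mul(Rational(1, 2), Z))
Pow(Add(Function('p')(Function('k')(-4), P), Mul(Add(16104, -13945), Add(-24044, -6987))), Rational(1, 2)) = Pow(Add(Add(3, Mul(Rational(1, 2), 149)), Mul(Add(16104, -13945), Add(-24044, -6987))), Rational(1, 2)) = Pow(Add(Add(3, Rational(149, 2)), Mul(2159, -31031)), Rational(1, 2)) = Pow(Add(Rational(155, 2), -66995929), Rational(1, 2)) = Pow(Rational(-133991703, 2), Rational(1, 2)) = Mul(Rational(3, 2), I, Pow(29775934, Rational(1, 2)))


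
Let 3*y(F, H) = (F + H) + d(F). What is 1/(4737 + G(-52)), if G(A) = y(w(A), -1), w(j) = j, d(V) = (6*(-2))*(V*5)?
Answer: 3/17278 ≈ 0.00017363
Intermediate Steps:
d(V) = -60*V
y(F, H) = -59*F/3 + H/3 (y(F, H) = ((F + H) - 60*F)/3 = (H - 59*F)/3 = -59*F/3 + H/3)
G(A) = -⅓ - 59*A/3 (G(A) = -59*A/3 + (⅓)*(-1) = -59*A/3 - ⅓ = -⅓ - 59*A/3)
1/(4737 + G(-52)) = 1/(4737 + (-⅓ - 59/3*(-52))) = 1/(4737 + (-⅓ + 3068/3)) = 1/(4737 + 3067/3) = 1/(17278/3) = 3/17278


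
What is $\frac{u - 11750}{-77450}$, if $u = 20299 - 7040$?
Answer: $- \frac{1509}{77450} \approx -0.019484$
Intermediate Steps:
$u = 13259$ ($u = 20299 - 7040 = 13259$)
$\frac{u - 11750}{-77450} = \frac{13259 - 11750}{-77450} = 1509 \left(- \frac{1}{77450}\right) = - \frac{1509}{77450}$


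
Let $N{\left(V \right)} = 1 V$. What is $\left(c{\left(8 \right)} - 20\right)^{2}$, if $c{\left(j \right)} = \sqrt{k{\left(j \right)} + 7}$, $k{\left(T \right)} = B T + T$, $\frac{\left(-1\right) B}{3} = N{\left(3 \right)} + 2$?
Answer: $\left(20 - i \sqrt{105}\right)^{2} \approx 295.0 - 409.88 i$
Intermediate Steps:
$N{\left(V \right)} = V$
$B = -15$ ($B = - 3 \left(3 + 2\right) = \left(-3\right) 5 = -15$)
$k{\left(T \right)} = - 14 T$ ($k{\left(T \right)} = - 15 T + T = - 14 T$)
$c{\left(j \right)} = \sqrt{7 - 14 j}$ ($c{\left(j \right)} = \sqrt{- 14 j + 7} = \sqrt{7 - 14 j}$)
$\left(c{\left(8 \right)} - 20\right)^{2} = \left(\sqrt{7 - 112} - 20\right)^{2} = \left(\sqrt{-105} - 20\right)^{2} = \left(i \sqrt{105} - 20\right)^{2} = \left(-20 + i \sqrt{105}\right)^{2}$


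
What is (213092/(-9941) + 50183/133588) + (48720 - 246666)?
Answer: -37557131534323/189714044 ≈ -1.9797e+5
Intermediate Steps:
(213092/(-9941) + 50183/133588) + (48720 - 246666) = (213092*(-1/9941) + 50183*(1/133588)) - 197946 = (-213092/9941 + 7169/19084) - 197946 = -3995380699/189714044 - 197946 = -37557131534323/189714044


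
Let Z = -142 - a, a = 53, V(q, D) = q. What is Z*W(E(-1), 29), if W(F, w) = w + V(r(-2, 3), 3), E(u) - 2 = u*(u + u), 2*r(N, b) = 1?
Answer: -11505/2 ≈ -5752.5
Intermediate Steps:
r(N, b) = ½ (r(N, b) = (½)*1 = ½)
E(u) = 2 + 2*u² (E(u) = 2 + u*(u + u) = 2 + u*(2*u) = 2 + 2*u²)
Z = -195 (Z = -142 - 1*53 = -142 - 53 = -195)
W(F, w) = ½ + w (W(F, w) = w + ½ = ½ + w)
Z*W(E(-1), 29) = -195*(½ + 29) = -195*59/2 = -11505/2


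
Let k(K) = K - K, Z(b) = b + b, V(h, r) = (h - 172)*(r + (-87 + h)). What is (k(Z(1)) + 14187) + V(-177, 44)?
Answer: 90967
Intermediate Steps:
V(h, r) = (-172 + h)*(-87 + h + r)
Z(b) = 2*b
k(K) = 0
(k(Z(1)) + 14187) + V(-177, 44) = (0 + 14187) + (14964 + (-177)² - 259*(-177) - 172*44 - 177*44) = 14187 + (14964 + 31329 + 45843 - 7568 - 7788) = 14187 + 76780 = 90967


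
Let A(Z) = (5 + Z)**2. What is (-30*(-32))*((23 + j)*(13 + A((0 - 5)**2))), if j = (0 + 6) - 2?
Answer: 23664960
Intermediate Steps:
j = 4 (j = 6 - 2 = 4)
(-30*(-32))*((23 + j)*(13 + A((0 - 5)**2))) = (-30*(-32))*((23 + 4)*(13 + (5 + (0 - 5)**2)**2)) = 960*(27*(13 + (5 + (-5)**2)**2)) = 960*(27*(13 + (5 + 25)**2)) = 960*(27*(13 + 30**2)) = 960*(27*(13 + 900)) = 960*(27*913) = 960*24651 = 23664960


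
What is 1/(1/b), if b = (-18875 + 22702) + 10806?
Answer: 14633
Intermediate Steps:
b = 14633 (b = 3827 + 10806 = 14633)
1/(1/b) = 1/(1/14633) = 14633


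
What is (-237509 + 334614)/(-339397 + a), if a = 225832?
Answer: -19421/22713 ≈ -0.85506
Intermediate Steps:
(-237509 + 334614)/(-339397 + a) = (-237509 + 334614)/(-339397 + 225832) = 97105/(-113565) = 97105*(-1/113565) = -19421/22713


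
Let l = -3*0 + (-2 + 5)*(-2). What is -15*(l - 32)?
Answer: 570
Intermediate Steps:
l = -6 (l = 0 + 3*(-2) = 0 - 6 = -6)
-15*(l - 32) = -15*(-6 - 32) = -15*(-38) = 570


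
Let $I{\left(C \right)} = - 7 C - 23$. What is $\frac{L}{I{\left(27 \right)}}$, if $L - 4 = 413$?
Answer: $- \frac{417}{212} \approx -1.967$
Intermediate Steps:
$L = 417$ ($L = 4 + 413 = 417$)
$I{\left(C \right)} = -23 - 7 C$
$\frac{L}{I{\left(27 \right)}} = \frac{417}{-23 - 189} = \frac{417}{-212} = 417 \left(- \frac{1}{212}\right) = - \frac{417}{212}$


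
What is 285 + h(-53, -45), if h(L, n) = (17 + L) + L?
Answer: 196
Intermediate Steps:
h(L, n) = 17 + 2*L
285 + h(-53, -45) = 285 + (17 + 2*(-53)) = 285 + (17 - 106) = 285 - 89 = 196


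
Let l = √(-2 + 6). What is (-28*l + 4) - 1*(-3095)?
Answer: 3043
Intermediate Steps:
l = 2 (l = √4 = 2)
(-28*l + 4) - 1*(-3095) = (-28*2 + 4) - 1*(-3095) = (-56 + 4) + 3095 = -52 + 3095 = 3043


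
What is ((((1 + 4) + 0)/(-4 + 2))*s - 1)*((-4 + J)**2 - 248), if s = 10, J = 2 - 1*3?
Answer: 5798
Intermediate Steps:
J = -1 (J = 2 - 3 = -1)
((((1 + 4) + 0)/(-4 + 2))*s - 1)*((-4 + J)**2 - 248) = ((((1 + 4) + 0)/(-4 + 2))*10 - 1)*((-4 - 1)**2 - 248) = (((5 + 0)/(-2))*10 - 1)*((-5)**2 - 248) = ((5*(-1/2))*10 - 1)*(25 - 248) = (-5/2*10 - 1)*(-223) = (-25 - 1)*(-223) = -26*(-223) = 5798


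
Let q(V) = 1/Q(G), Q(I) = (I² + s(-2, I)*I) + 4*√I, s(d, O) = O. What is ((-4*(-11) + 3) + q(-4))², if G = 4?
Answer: 3538161/1600 ≈ 2211.4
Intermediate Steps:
Q(I) = 2*I² + 4*√I (Q(I) = (I² + I*I) + 4*√I = (I² + I²) + 4*√I = 2*I² + 4*√I)
q(V) = 1/40 (q(V) = 1/(2*4² + 4*√4) = 1/(2*16 + 4*2) = 1/(32 + 8) = 1/40)
((-4*(-11) + 3) + q(-4))² = ((-4*(-11) + 3) + 1/40)² = ((44 + 3) + 1/40)² = (47 + 1/40)² = (1881/40)² = 3538161/1600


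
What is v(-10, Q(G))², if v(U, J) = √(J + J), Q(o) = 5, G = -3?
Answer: 10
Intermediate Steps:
v(U, J) = √2*√J (v(U, J) = √(2*J) = √2*√J)
v(-10, Q(G))² = (√2*√5)² = (√10)² = 10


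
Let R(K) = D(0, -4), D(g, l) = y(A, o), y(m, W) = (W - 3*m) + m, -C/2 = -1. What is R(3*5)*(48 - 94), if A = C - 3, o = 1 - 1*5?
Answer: 92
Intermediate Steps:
C = 2 (C = -2*(-1) = 2)
o = -4 (o = 1 - 5 = -4)
A = -1 (A = 2 - 3 = -1)
y(m, W) = W - 2*m
D(g, l) = -2 (D(g, l) = -4 - 2*(-1) = -4 + 2 = -2)
R(K) = -2
R(3*5)*(48 - 94) = -2*(48 - 94) = -2*(-46) = 92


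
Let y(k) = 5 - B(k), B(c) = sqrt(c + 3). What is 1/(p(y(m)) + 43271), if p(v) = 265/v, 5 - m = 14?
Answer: 671363/29079250523 - 265*I*sqrt(6)/58158501046 ≈ 2.3087e-5 - 1.1161e-8*I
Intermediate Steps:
m = -9 (m = 5 - 1*14 = 5 - 14 = -9)
B(c) = sqrt(3 + c)
y(k) = 5 - sqrt(3 + k)
1/(p(y(m)) + 43271) = 1/(265/(5 - sqrt(3 - 9)) + 43271) = 1/(265/(5 - sqrt(-6)) + 43271) = 1/(265/(5 - I*sqrt(6)) + 43271) = 1/(43271 + 265/(5 - I*sqrt(6)))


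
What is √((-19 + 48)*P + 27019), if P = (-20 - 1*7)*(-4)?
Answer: √30151 ≈ 173.64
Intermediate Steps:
P = 108 (P = (-20 - 7)*(-4) = -27*(-4) = 108)
√((-19 + 48)*P + 27019) = √((-19 + 48)*108 + 27019) = √(29*108 + 27019) = √(3132 + 27019) = √30151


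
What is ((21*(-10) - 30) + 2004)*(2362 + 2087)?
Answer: 7848036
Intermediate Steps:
((21*(-10) - 30) + 2004)*(2362 + 2087) = ((-210 - 30) + 2004)*4449 = (-240 + 2004)*4449 = 1764*4449 = 7848036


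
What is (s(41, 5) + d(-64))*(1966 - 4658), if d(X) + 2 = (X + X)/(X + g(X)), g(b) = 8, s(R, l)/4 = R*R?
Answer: -126712440/7 ≈ -1.8102e+7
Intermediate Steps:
s(R, l) = 4*R² (s(R, l) = 4*(R*R) = 4*R²)
d(X) = -2 + 2*X/(8 + X) (d(X) = -2 + (X + X)/(X + 8) = -2 + (2*X)/(8 + X) = -2 + 2*X/(8 + X))
(s(41, 5) + d(-64))*(1966 - 4658) = (4*41² - 16/(8 - 64))*(1966 - 4658) = (4*1681 - 16/(-56))*(-2692) = (6724 - 16*(-1/56))*(-2692) = (6724 + 2/7)*(-2692) = (47070/7)*(-2692) = -126712440/7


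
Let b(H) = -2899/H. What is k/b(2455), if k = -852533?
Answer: 2092968515/2899 ≈ 7.2196e+5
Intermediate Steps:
k/b(2455) = -852533/((-2899/2455)) = -852533/((-2899*1/2455)) = -852533/(-2899/2455) = -852533*(-2455/2899) = 2092968515/2899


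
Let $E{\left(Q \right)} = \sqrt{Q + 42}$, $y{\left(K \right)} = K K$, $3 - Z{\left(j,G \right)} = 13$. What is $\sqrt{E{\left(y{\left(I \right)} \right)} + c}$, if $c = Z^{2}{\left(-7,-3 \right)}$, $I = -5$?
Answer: $\sqrt{100 + \sqrt{67}} \approx 10.401$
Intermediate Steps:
$Z{\left(j,G \right)} = -10$ ($Z{\left(j,G \right)} = 3 - 13 = -10$)
$y{\left(K \right)} = K^{2}$
$c = 100$ ($c = \left(-10\right)^{2} = 100$)
$E{\left(Q \right)} = \sqrt{42 + Q}$
$\sqrt{E{\left(y{\left(I \right)} \right)} + c} = \sqrt{\sqrt{42 + \left(-5\right)^{2}} + 100} = \sqrt{\sqrt{42 + 25} + 100} = \sqrt{\sqrt{67} + 100} = \sqrt{100 + \sqrt{67}}$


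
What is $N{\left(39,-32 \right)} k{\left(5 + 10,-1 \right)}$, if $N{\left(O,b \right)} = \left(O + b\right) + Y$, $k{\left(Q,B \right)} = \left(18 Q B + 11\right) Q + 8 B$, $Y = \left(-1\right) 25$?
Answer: $70074$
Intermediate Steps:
$Y = -25$
$k{\left(Q,B \right)} = 8 B + Q \left(11 + 18 B Q\right)$ ($k{\left(Q,B \right)} = \left(18 B Q + 11\right) Q + 8 B = \left(11 + 18 B Q\right) Q + 8 B = Q \left(11 + 18 B Q\right) + 8 B = 8 B + Q \left(11 + 18 B Q\right)$)
$N{\left(O,b \right)} = -25 + O + b$ ($N{\left(O,b \right)} = \left(O + b\right) - 25 = -25 + O + b$)
$N{\left(39,-32 \right)} k{\left(5 + 10,-1 \right)} = \left(-25 + 39 - 32\right) \left(8 \left(-1\right) + 11 \left(5 + 10\right) + 18 \left(-1\right) \left(5 + 10\right)^{2}\right) = - 18 \left(-8 + 11 \cdot 15 + 18 \left(-1\right) 15^{2}\right) = - 18 \left(-8 + 165 + 18 \left(-1\right) 225\right) = - 18 \left(-8 + 165 - 4050\right) = \left(-18\right) \left(-3893\right) = 70074$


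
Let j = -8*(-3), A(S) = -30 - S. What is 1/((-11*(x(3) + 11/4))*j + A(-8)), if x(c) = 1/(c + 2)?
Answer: -5/4004 ≈ -0.0012488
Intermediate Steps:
x(c) = 1/(2 + c)
j = 24
1/((-11*(x(3) + 11/4))*j + A(-8)) = 1/(-11*(1/(2 + 3) + 11/4)*24 + (-30 - 1*(-8))) = 1/(-11*(1/5 + 11*(1/4))*24 + (-30 + 8)) = 1/(-11*(1/5 + 11/4)*24 - 22) = 1/(-11*59/20*24 - 22) = 1/(-649/20*24 - 22) = 1/(-3894/5 - 22) = 1/(-4004/5) = -5/4004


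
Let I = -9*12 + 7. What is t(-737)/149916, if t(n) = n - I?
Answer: -53/12493 ≈ -0.0042424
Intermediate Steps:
I = -101 (I = -108 + 7 = -101)
t(n) = 101 + n (t(n) = n - 1*(-101) = n + 101 = 101 + n)
t(-737)/149916 = (101 - 737)/149916 = -636*1/149916 = -53/12493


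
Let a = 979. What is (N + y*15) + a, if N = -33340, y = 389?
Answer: -26526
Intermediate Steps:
(N + y*15) + a = (-33340 + 389*15) + 979 = (-33340 + 5835) + 979 = -27505 + 979 = -26526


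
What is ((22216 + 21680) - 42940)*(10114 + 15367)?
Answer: 24359836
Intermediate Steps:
((22216 + 21680) - 42940)*(10114 + 15367) = (43896 - 42940)*25481 = 956*25481 = 24359836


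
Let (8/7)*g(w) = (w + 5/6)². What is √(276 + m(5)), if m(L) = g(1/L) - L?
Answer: √3915854/120 ≈ 16.490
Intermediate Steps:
g(w) = 7*(⅚ + w)²/8 (g(w) = 7*(w + 5/6)²/8 = 7*(w + 5*(⅙))²/8 = 7*(w + ⅚)²/8 = 7*(⅚ + w)²/8)
m(L) = -L + 7*(5 + 6/L)²/288 (m(L) = 7*(5 + 6/L)²/288 - L = -L + 7*(5 + 6/L)²/288)
√(276 + m(5)) = √(276 + (-1*5 + (7/288)*(6 + 5*5)²/5²)) = √(276 + (-5 + (7/288)*(1/25)*(6 + 25)²)) = √(276 + (-5 + (7/288)*(1/25)*31²)) = √(276 + (-5 + (7/288)*(1/25)*961)) = √(276 + (-5 + 6727/7200)) = √(276 - 29273/7200) = √(1957927/7200) = √3915854/120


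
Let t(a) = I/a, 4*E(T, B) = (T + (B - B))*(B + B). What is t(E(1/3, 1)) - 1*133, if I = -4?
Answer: -157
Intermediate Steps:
E(T, B) = B*T/2 (E(T, B) = ((T + (B - B))*(B + B))/4 = ((T + 0)*(2*B))/4 = (T*(2*B))/4 = (2*B*T)/4 = B*T/2)
t(a) = -4/a
t(E(1/3, 1)) - 1*133 = -4/((½)*1/3) - 1*133 = -4/((½)*1*(⅓)) - 133 = -4/⅙ - 133 = -4*6 - 133 = -24 - 133 = -157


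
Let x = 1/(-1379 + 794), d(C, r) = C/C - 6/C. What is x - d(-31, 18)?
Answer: -21676/18135 ≈ -1.1953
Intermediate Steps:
d(C, r) = 1 - 6/C
x = -1/585 (x = 1/(-585) = -1/585 ≈ -0.0017094)
x - d(-31, 18) = -1/585 - (-6 - 31)/(-31) = -1/585 - (-1)*(-37)/31 = -1/585 - 1*37/31 = -1/585 - 37/31 = -21676/18135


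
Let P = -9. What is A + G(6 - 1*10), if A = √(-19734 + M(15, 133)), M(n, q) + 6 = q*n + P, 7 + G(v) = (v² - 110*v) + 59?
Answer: 508 + I*√17754 ≈ 508.0 + 133.24*I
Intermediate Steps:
G(v) = 52 + v² - 110*v (G(v) = -7 + ((v² - 110*v) + 59) = -7 + (59 + v² - 110*v) = 52 + v² - 110*v)
M(n, q) = -15 + n*q (M(n, q) = -6 + (q*n - 9) = -6 + (n*q - 9) = -6 + (-9 + n*q) = -15 + n*q)
A = I*√17754 (A = √(-19734 + (-15 + 15*133)) = √(-19734 + (-15 + 1995)) = √(-19734 + 1980) = √(-17754) = I*√17754 ≈ 133.24*I)
A + G(6 - 1*10) = I*√17754 + (52 + (6 - 1*10)² - 110*(6 - 1*10)) = I*√17754 + (52 + (6 - 10)² - 110*(6 - 10)) = I*√17754 + (52 + (-4)² - 110*(-4)) = I*√17754 + (52 + 16 + 440) = I*√17754 + 508 = 508 + I*√17754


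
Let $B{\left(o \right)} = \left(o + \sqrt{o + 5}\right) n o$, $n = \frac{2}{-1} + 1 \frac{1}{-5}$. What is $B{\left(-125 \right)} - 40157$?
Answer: $-74532 + 550 i \sqrt{30} \approx -74532.0 + 3012.5 i$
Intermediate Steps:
$n = - \frac{11}{5}$ ($n = 2 \left(-1\right) + 1 \left(- \frac{1}{5}\right) = -2 - \frac{1}{5} = - \frac{11}{5} \approx -2.2$)
$B{\left(o \right)} = o \left(- \frac{11 o}{5} - \frac{11 \sqrt{5 + o}}{5}\right)$ ($B{\left(o \right)} = \left(o + \sqrt{o + 5}\right) \left(- \frac{11}{5}\right) o = \left(o + \sqrt{5 + o}\right) \left(- \frac{11}{5}\right) o = \left(- \frac{11 o}{5} - \frac{11 \sqrt{5 + o}}{5}\right) o = o \left(- \frac{11 o}{5} - \frac{11 \sqrt{5 + o}}{5}\right)$)
$B{\left(-125 \right)} - 40157 = \left(- \frac{11}{5}\right) \left(-125\right) \left(-125 + \sqrt{5 - 125}\right) - 40157 = \left(- \frac{11}{5}\right) \left(-125\right) \left(-125 + \sqrt{-120}\right) - 40157 = \left(- \frac{11}{5}\right) \left(-125\right) \left(-125 + 2 i \sqrt{30}\right) - 40157 = \left(-34375 + 550 i \sqrt{30}\right) - 40157 = -74532 + 550 i \sqrt{30}$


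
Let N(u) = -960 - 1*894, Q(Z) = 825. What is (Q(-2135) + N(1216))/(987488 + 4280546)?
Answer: -1029/5268034 ≈ -0.00019533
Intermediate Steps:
N(u) = -1854 (N(u) = -960 - 894 = -1854)
(Q(-2135) + N(1216))/(987488 + 4280546) = (825 - 1854)/(987488 + 4280546) = -1029/5268034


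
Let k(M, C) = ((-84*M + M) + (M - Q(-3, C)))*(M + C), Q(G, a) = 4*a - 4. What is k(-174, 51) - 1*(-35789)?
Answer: -1694575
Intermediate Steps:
Q(G, a) = -4 + 4*a
k(M, C) = (C + M)*(4 - 82*M - 4*C) (k(M, C) = ((-84*M + M) + (M - (-4 + 4*C)))*(M + C) = (-83*M + (M + (4 - 4*C)))*(C + M) = (-83*M + (4 + M - 4*C))*(C + M) = (4 - 82*M - 4*C)*(C + M) = (C + M)*(4 - 82*M - 4*C))
k(-174, 51) - 1*(-35789) = (-82*(-174)² - 4*51² + 4*51 + 4*(-174) - 86*51*(-174)) - 1*(-35789) = (-82*30276 - 4*2601 + 204 - 696 + 763164) + 35789 = (-2482632 - 10404 + 204 - 696 + 763164) + 35789 = -1730364 + 35789 = -1694575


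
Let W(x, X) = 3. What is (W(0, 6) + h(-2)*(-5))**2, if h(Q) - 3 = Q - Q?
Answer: 144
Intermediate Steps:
h(Q) = 3 (h(Q) = 3 + (Q - Q) = 3 + 0 = 3)
(W(0, 6) + h(-2)*(-5))**2 = (3 + 3*(-5))**2 = (3 - 15)**2 = (-12)**2 = 144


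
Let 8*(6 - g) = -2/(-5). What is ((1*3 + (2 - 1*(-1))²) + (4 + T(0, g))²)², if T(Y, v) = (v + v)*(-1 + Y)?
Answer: 55368481/10000 ≈ 5536.8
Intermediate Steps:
g = 119/20 (g = 6 - (-1)/(4*(-5)) = 6 - (-1)*(-1)/(4*5) = 6 - ⅛*⅖ = 6 - 1/20 = 119/20 ≈ 5.9500)
T(Y, v) = 2*v*(-1 + Y) (T(Y, v) = (2*v)*(-1 + Y) = 2*v*(-1 + Y))
((1*3 + (2 - 1*(-1))²) + (4 + T(0, g))²)² = ((1*3 + (2 - 1*(-1))²) + (4 + 2*(119/20)*(-1 + 0))²)² = ((3 + (2 + 1)²) + (4 + 2*(119/20)*(-1))²)² = ((3 + 3²) + (4 - 119/10)²)² = ((3 + 9) + (-79/10)²)² = (12 + 6241/100)² = (7441/100)² = 55368481/10000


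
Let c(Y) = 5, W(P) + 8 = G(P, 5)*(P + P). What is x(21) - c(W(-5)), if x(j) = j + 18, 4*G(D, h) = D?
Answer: 34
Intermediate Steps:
G(D, h) = D/4
x(j) = 18 + j
W(P) = -8 + P**2/2 (W(P) = -8 + (P/4)*(P + P) = -8 + (P/4)*(2*P) = -8 + P**2/2)
x(21) - c(W(-5)) = (18 + 21) - 1*5 = 39 - 5 = 34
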